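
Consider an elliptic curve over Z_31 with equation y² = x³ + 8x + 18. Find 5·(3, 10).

(15, 17)

Write P = (3, 10).
Repeated addition: build up to 5P.
2P: tangent at (3, 10): λ = (3·3² + 8)/(2·10) ≡ 4/20. 20⁻¹ ≡ 14 (mod 31) since 20·14 = 280 ≡ 1, so λ ≡ 4·14 ≡ 25.
  x = λ² - 3 - 3 = 625 - 6 ≡ 30; y = λ·(3 - 30) - 10 ≡ 28. → (30, 28)
3P: (30, 28) + (3, 10). λ = (10 - 28)/(3 - 30) ≡ 13/4 mod 31. 4⁻¹ ≡ 8 (mod 31), so λ ≡ 11.
  x = λ² - 30 - 3 = 121 - 33 ≡ 26; y = λ·(30 - 26) - 28 ≡ 16. → (26, 16)
4P: (26, 16) + (3, 10). λ = (10 - 16)/(3 - 26) ≡ 25/8 mod 31. 8⁻¹ ≡ 4 (mod 31), so λ ≡ 7.
  x = λ² - 26 - 3 = 49 - 29 ≡ 20; y = λ·(26 - 20) - 16 ≡ 26. → (20, 26)
5P: (20, 26) + (3, 10). λ = (10 - 26)/(3 - 20) ≡ 15/14 mod 31. 14⁻¹ ≡ 20 (mod 31) since 14·20 = 280 ≡ 1, so λ ≡ 21.
  x = λ² - 20 - 3 = 441 - 23 ≡ 15; y = λ·(20 - 15) - 26 ≡ 17. → (15, 17)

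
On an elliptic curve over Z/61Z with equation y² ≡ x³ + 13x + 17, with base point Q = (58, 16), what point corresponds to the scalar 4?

(36, 7)

Repeated addition: build up to 4Q.
2Q: tangent at (58, 16): λ = (3·58² + 13)/(2·16) ≡ 40/32. 32⁻¹ ≡ 21 (mod 61), so λ ≡ 40·21 ≡ 47.
  x = λ² - 58 - 58 = 2209 - 116 ≡ 19; y = λ·(58 - 19) - 16 ≡ 48. → (19, 48)
3Q: (19, 48) + (58, 16). λ = (16 - 48)/(58 - 19) ≡ 29/39 mod 61. 39⁻¹ ≡ 36 (mod 61), so λ ≡ 7.
  x = λ² - 19 - 58 = 49 - 77 ≡ 33; y = λ·(19 - 33) - 48 ≡ 37. → (33, 37)
4Q: (33, 37) + (58, 16). λ = (16 - 37)/(58 - 33) ≡ 40/25 mod 61. 25⁻¹ ≡ 22 (mod 61) since 25·22 = 550 ≡ 1, so λ ≡ 26.
  x = λ² - 33 - 58 = 676 - 91 ≡ 36; y = λ·(33 - 36) - 37 ≡ 7. → (36, 7)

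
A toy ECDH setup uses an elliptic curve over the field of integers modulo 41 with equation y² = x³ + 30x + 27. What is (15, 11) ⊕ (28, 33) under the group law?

(15, 11) + (28, 33). λ = (33 - 11)/(28 - 15) ≡ 22/13 mod 41. 13⁻¹ ≡ 19 (mod 41), so λ ≡ 8.
  x = λ² - 15 - 28 = 64 - 43 ≡ 21; y = λ·(15 - 21) - 11 ≡ 23. → (21, 23)

(21, 23)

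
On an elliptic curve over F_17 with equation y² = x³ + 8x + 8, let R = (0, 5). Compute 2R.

(2, 7)

tangent at (0, 5): λ = (3·0² + 8)/(2·5) ≡ 8/10. 10⁻¹ ≡ 12 (mod 17), so λ ≡ 8·12 ≡ 11.
  x = λ² - 0 - 0 = 121 - 0 ≡ 2; y = λ·(0 - 2) - 5 ≡ 7. → (2, 7)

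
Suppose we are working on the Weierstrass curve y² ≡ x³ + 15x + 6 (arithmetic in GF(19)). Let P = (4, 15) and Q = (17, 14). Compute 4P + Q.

(18, 16)

First 4P:
Repeated addition: build up to 4P.
2P: tangent at (4, 15): λ = (3·4² + 15)/(2·15) ≡ 6/11. 11⁻¹ ≡ 7 (mod 19) since 11·7 = 77 ≡ 1, so λ ≡ 6·7 ≡ 4.
  x = λ² - 4 - 4 = 16 - 8 ≡ 8; y = λ·(4 - 8) - 15 ≡ 7. → (8, 7)
3P: (8, 7) + (4, 15). λ = (15 - 7)/(4 - 8) ≡ 8/15 mod 19. 15⁻¹ ≡ 14 (mod 19), so λ ≡ 17.
  x = λ² - 8 - 4 = 289 - 12 ≡ 11; y = λ·(8 - 11) - 7 ≡ 18. → (11, 18)
4P: (11, 18) + (4, 15). λ = (15 - 18)/(4 - 11) ≡ 16/12 mod 19. 12⁻¹ ≡ 8 (mod 19) since 12·8 = 96 ≡ 1, so λ ≡ 14.
  x = λ² - 11 - 4 = 196 - 15 ≡ 10; y = λ·(11 - 10) - 18 ≡ 15. → (10, 15)
4P = (10, 15).
Finally 4P + Q:
(10, 15) + (17, 14). λ = (14 - 15)/(17 - 10) ≡ 18/7 mod 19. 7⁻¹ ≡ 11 (mod 19) since 7·11 = 77 ≡ 1, so λ ≡ 8.
  x = λ² - 10 - 17 = 64 - 27 ≡ 18; y = λ·(10 - 18) - 15 ≡ 16. → (18, 16)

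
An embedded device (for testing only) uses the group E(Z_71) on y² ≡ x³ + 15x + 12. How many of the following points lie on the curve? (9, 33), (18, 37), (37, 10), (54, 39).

2

(9, 33): 33² ≡ 24, rhs ≡ 24 → on.
(18, 37): 37² ≡ 20, rhs ≡ 8 → off.
(37, 10): 10² ≡ 29, rhs ≡ 29 → on.
(54, 39): 39² ≡ 30, rhs ≡ 27 → off.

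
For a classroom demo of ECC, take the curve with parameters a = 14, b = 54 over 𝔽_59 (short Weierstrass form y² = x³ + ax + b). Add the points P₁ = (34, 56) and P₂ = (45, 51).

(8, 18)

(34, 56) + (45, 51). λ = (51 - 56)/(45 - 34) ≡ 54/11 mod 59. 11⁻¹ ≡ 43 (mod 59), so λ ≡ 21.
  x = λ² - 34 - 45 = 441 - 79 ≡ 8; y = λ·(34 - 8) - 56 ≡ 18. → (8, 18)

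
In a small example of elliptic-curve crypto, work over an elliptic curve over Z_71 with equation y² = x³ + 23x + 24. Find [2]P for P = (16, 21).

(17, 43)

tangent at (16, 21): λ = (3·16² + 23)/(2·21) ≡ 10/42. 42⁻¹ ≡ 22 (mod 71), so λ ≡ 10·22 ≡ 7.
  x = λ² - 16 - 16 = 49 - 32 ≡ 17; y = λ·(16 - 17) - 21 ≡ 43. → (17, 43)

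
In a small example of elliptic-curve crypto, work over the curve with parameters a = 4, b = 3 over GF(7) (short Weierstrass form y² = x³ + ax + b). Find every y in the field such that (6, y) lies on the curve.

none

x³ + 4x + 3 = 243 ≡ 5 (mod 7).
5 is a non-residue mod 7; no y exists.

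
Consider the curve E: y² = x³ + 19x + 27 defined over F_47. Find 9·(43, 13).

(3, 8)

Write G = (43, 13).
Double-and-add on 9 = (1001)₂. Start with G = (43, 13) for the leading 1-bit.
double: tangent at (43, 13): λ = (3·43² + 19)/(2·13) ≡ 20/26. 26⁻¹ ≡ 38 (mod 47) since 26·38 = 988 ≡ 1, so λ ≡ 20·38 ≡ 8.
  x = λ² - 43 - 43 = 64 - 86 ≡ 25; y = λ·(43 - 25) - 13 ≡ 37. → (25, 37)
double: tangent at (25, 37): λ = (3·25² + 19)/(2·37) ≡ 14/27. 27⁻¹ ≡ 7 (mod 47) since 27·7 = 189 ≡ 1, so λ ≡ 14·7 ≡ 4.
  x = λ² - 25 - 25 = 16 - 50 ≡ 13; y = λ·(25 - 13) - 37 ≡ 11. → (13, 11)
double: tangent at (13, 11): λ = (3·13² + 19)/(2·11) ≡ 9/22. 22⁻¹ ≡ 15 (mod 47), so λ ≡ 9·15 ≡ 41.
  x = λ² - 13 - 13 = 1681 - 26 ≡ 10; y = λ·(13 - 10) - 11 ≡ 18. → (10, 18)
add G: (10, 18) + (43, 13). λ = (13 - 18)/(43 - 10) ≡ 42/33 mod 47. 33⁻¹ ≡ 10 (mod 47), so λ ≡ 44.
  x = λ² - 10 - 43 = 1936 - 53 ≡ 3; y = λ·(10 - 3) - 18 ≡ 8. → (3, 8)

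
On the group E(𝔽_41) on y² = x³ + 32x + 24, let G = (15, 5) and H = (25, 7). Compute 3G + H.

(15, 36)

First 3G:
Repeated addition: build up to 3G.
2G: tangent at (15, 5): λ = (3·15² + 32)/(2·5) ≡ 10/10. 10⁻¹ ≡ 37 (mod 41), so λ ≡ 10·37 ≡ 1.
  x = λ² - 15 - 15 = 1 - 30 ≡ 12; y = λ·(15 - 12) - 5 ≡ 39. → (12, 39)
3G: (12, 39) + (15, 5). λ = (5 - 39)/(15 - 12) ≡ 7/3 mod 41. 3⁻¹ ≡ 14 (mod 41) since 3·14 = 42 ≡ 1, so λ ≡ 16.
  x = λ² - 12 - 15 = 256 - 27 ≡ 24; y = λ·(12 - 24) - 39 ≡ 15. → (24, 15)
3G = (24, 15).
Finally 3G + H:
(24, 15) + (25, 7). λ = (7 - 15)/(25 - 24) ≡ 33/1 mod 41. 1⁻¹ ≡ 1 (mod 41), so λ ≡ 33.
  x = λ² - 24 - 25 = 1089 - 49 ≡ 15; y = λ·(24 - 15) - 15 ≡ 36. → (15, 36)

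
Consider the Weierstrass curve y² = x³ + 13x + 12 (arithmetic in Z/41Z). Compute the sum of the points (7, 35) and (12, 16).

(7, 35) + (12, 16). λ = (16 - 35)/(12 - 7) ≡ 22/5 mod 41. 5⁻¹ ≡ 33 (mod 41), so λ ≡ 29.
  x = λ² - 7 - 12 = 841 - 19 ≡ 2; y = λ·(7 - 2) - 35 ≡ 28. → (2, 28)

(2, 28)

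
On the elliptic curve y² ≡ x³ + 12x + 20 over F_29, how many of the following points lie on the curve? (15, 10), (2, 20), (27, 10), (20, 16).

(15, 10): 10² ≡ 13, rhs ≡ 8 → off.
(2, 20): 20² ≡ 23, rhs ≡ 23 → on.
(27, 10): 10² ≡ 13, rhs ≡ 17 → off.
(20, 16): 16² ≡ 24, rhs ≡ 24 → on.

2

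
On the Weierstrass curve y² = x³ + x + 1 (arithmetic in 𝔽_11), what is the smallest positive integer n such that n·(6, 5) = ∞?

7

2P: tangent at (6, 5): λ = (3·6² + 1)/(2·5) ≡ 10/10. 10⁻¹ ≡ 10 (mod 11), so λ ≡ 10·10 ≡ 1.
  x = λ² - 6 - 6 = 1 - 12 ≡ 0; y = λ·(6 - 0) - 5 ≡ 1. → (0, 1)
3P: (0, 1) + (6, 5). λ = (5 - 1)/(6 - 0) ≡ 4/6 mod 11. 6⁻¹ ≡ 2 (mod 11), so λ ≡ 8.
  x = λ² - 0 - 6 = 64 - 6 ≡ 3; y = λ·(0 - 3) - 1 ≡ 8. → (3, 8)
4P: (3, 8) + (6, 5). λ = (5 - 8)/(6 - 3) ≡ 8/3 mod 11. 3⁻¹ ≡ 4 (mod 11), so λ ≡ 10.
  x = λ² - 3 - 6 = 100 - 9 ≡ 3; y = λ·(3 - 3) - 8 ≡ 3. → (3, 3)
5P: (3, 3) + (6, 5). λ = (5 - 3)/(6 - 3) ≡ 2/3 mod 11. 3⁻¹ ≡ 4 (mod 11) since 3·4 = 12 ≡ 1, so λ ≡ 8.
  x = λ² - 3 - 6 = 64 - 9 ≡ 0; y = λ·(3 - 0) - 3 ≡ 10. → (0, 10)
6P: (0, 10) + (6, 5). λ = (5 - 10)/(6 - 0) ≡ 6/6 mod 11. 6⁻¹ ≡ 2 (mod 11), so λ ≡ 1.
  x = λ² - 0 - 6 = 1 - 6 ≡ 6; y = λ·(0 - 6) - 10 ≡ 6. → (6, 6)
7P: (6, 6) + (6, 5): same x and y₁ ≡ -y₂, so the sum is ∞.
7P = ∞, so the order is 7.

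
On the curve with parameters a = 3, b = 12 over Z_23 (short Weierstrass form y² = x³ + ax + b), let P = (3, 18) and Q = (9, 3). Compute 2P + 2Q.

(16, 19)

First 2P:
Repeated addition: build up to 2P.
2P: tangent at (3, 18): λ = (3·3² + 3)/(2·18) ≡ 7/13. 13⁻¹ ≡ 16 (mod 23), so λ ≡ 7·16 ≡ 20.
  x = λ² - 3 - 3 = 400 - 6 ≡ 3; y = λ·(3 - 3) - 18 ≡ 5. → (3, 5)
2P = (3, 5).
Next 2Q:
Repeated addition: build up to 2Q.
2Q: tangent at (9, 3): λ = (3·9² + 3)/(2·3) ≡ 16/6. 6⁻¹ ≡ 4 (mod 23), so λ ≡ 16·4 ≡ 18.
  x = λ² - 9 - 9 = 324 - 18 ≡ 7; y = λ·(9 - 7) - 3 ≡ 10. → (7, 10)
2Q = (7, 10).
Finally 2P + 2Q:
(3, 5) + (7, 10). λ = (10 - 5)/(7 - 3) ≡ 5/4 mod 23. 4⁻¹ ≡ 6 (mod 23), so λ ≡ 7.
  x = λ² - 3 - 7 = 49 - 10 ≡ 16; y = λ·(3 - 16) - 5 ≡ 19. → (16, 19)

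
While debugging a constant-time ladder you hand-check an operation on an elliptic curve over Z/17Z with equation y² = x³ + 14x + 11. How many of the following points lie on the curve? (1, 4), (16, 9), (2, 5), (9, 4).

(1, 4): 4² ≡ 16, rhs ≡ 9 → off.
(16, 9): 9² ≡ 13, rhs ≡ 13 → on.
(2, 5): 5² ≡ 8, rhs ≡ 13 → off.
(9, 4): 4² ≡ 16, rhs ≡ 16 → on.

2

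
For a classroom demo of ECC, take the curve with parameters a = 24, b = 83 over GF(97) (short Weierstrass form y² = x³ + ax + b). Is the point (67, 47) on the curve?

y² = 47² ≡ 75; x³ + 24x + 83 = 302454 ≡ 8 (mod 97). 75 ≠ 8.

no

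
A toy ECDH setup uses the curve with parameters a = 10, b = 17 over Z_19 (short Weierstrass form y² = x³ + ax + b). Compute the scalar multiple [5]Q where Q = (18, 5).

O

Repeated addition: build up to 5Q.
2Q: tangent at (18, 5): λ = (3·18² + 10)/(2·5) ≡ 13/10. 10⁻¹ ≡ 2 (mod 19), so λ ≡ 13·2 ≡ 7.
  x = λ² - 18 - 18 = 49 - 36 ≡ 13; y = λ·(18 - 13) - 5 ≡ 11. → (13, 11)
3Q: (13, 11) + (18, 5). λ = (5 - 11)/(18 - 13) ≡ 13/5 mod 19. 5⁻¹ ≡ 4 (mod 19), so λ ≡ 14.
  x = λ² - 13 - 18 = 196 - 31 ≡ 13; y = λ·(13 - 13) - 11 ≡ 8. → (13, 8)
4Q: (13, 8) + (18, 5). λ = (5 - 8)/(18 - 13) ≡ 16/5 mod 19. 5⁻¹ ≡ 4 (mod 19) since 5·4 = 20 ≡ 1, so λ ≡ 7.
  x = λ² - 13 - 18 = 49 - 31 ≡ 18; y = λ·(13 - 18) - 8 ≡ 14. → (18, 14)
5Q: (18, 14) + (18, 5): same x and y₁ ≡ -y₂, so the sum is ∞.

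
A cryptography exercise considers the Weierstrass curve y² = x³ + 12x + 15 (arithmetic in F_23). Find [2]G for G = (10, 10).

tangent at (10, 10): λ = (3·10² + 12)/(2·10) ≡ 13/20. 20⁻¹ ≡ 15 (mod 23), so λ ≡ 13·15 ≡ 11.
  x = λ² - 10 - 10 = 121 - 20 ≡ 9; y = λ·(10 - 9) - 10 ≡ 1. → (9, 1)

(9, 1)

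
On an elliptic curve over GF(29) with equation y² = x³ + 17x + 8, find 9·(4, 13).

Write Q = (4, 13).
Repeated addition: build up to 9Q.
2Q: tangent at (4, 13): λ = (3·4² + 17)/(2·13) ≡ 7/26. 26⁻¹ ≡ 19 (mod 29), so λ ≡ 7·19 ≡ 17.
  x = λ² - 4 - 4 = 289 - 8 ≡ 20; y = λ·(4 - 20) - 13 ≡ 5. → (20, 5)
3Q: (20, 5) + (4, 13). λ = (13 - 5)/(4 - 20) ≡ 8/13 mod 29. 13⁻¹ ≡ 9 (mod 29) since 13·9 = 117 ≡ 1, so λ ≡ 14.
  x = λ² - 20 - 4 = 196 - 24 ≡ 27; y = λ·(20 - 27) - 5 ≡ 13. → (27, 13)
4Q: (27, 13) + (4, 13). λ = (13 - 13)/(4 - 27) ≡ 0/6 mod 29. 6⁻¹ ≡ 5 (mod 29), so λ ≡ 0.
  x = λ² - 27 - 4 = 0 - 31 ≡ 27; y = λ·(27 - 27) - 13 ≡ 16. → (27, 16)
5Q: (27, 16) + (4, 13). λ = (13 - 16)/(4 - 27) ≡ 26/6 mod 29. 6⁻¹ ≡ 5 (mod 29), so λ ≡ 14.
  x = λ² - 27 - 4 = 196 - 31 ≡ 20; y = λ·(27 - 20) - 16 ≡ 24. → (20, 24)
6Q: (20, 24) + (4, 13). λ = (13 - 24)/(4 - 20) ≡ 18/13 mod 29. 13⁻¹ ≡ 9 (mod 29), so λ ≡ 17.
  x = λ² - 20 - 4 = 289 - 24 ≡ 4; y = λ·(20 - 4) - 24 ≡ 16. → (4, 16)
7Q: (4, 16) + (4, 13): same x and y₁ ≡ -y₂, so the sum is O.
8Q: O + (4, 13) = (4, 13) (identity).
9Q: tangent at (4, 13): λ = (3·4² + 17)/(2·13) ≡ 7/26. 26⁻¹ ≡ 19 (mod 29), so λ ≡ 7·19 ≡ 17.
  x = λ² - 4 - 4 = 289 - 8 ≡ 20; y = λ·(4 - 20) - 13 ≡ 5. → (20, 5)

(20, 5)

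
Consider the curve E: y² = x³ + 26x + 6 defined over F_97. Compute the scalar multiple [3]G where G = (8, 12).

Repeated addition: build up to 3G.
2G: tangent at (8, 12): λ = (3·8² + 26)/(2·12) ≡ 24/24. 24⁻¹ ≡ 93 (mod 97), so λ ≡ 24·93 ≡ 1.
  x = λ² - 8 - 8 = 1 - 16 ≡ 82; y = λ·(8 - 82) - 12 ≡ 11. → (82, 11)
3G: (82, 11) + (8, 12). λ = (12 - 11)/(8 - 82) ≡ 1/23 mod 97. 23⁻¹ ≡ 38 (mod 97), so λ ≡ 38.
  x = λ² - 82 - 8 = 1444 - 90 ≡ 93; y = λ·(82 - 93) - 11 ≡ 56. → (93, 56)

(93, 56)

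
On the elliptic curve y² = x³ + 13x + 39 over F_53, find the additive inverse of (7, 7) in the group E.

-(7, 7) = (7, -7 mod 53) = (7, 46).

(7, 46)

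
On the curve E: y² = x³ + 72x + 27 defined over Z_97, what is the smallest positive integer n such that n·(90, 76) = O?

6

2P: tangent at (90, 76): λ = (3·90² + 72)/(2·76) ≡ 25/55. 55⁻¹ ≡ 30 (mod 97), so λ ≡ 25·30 ≡ 71.
  x = λ² - 90 - 90 = 5041 - 180 ≡ 11; y = λ·(90 - 11) - 76 ≡ 4. → (11, 4)
3P: (11, 4) + (90, 76). λ = (76 - 4)/(90 - 11) ≡ 72/79 mod 97. 79⁻¹ ≡ 70 (mod 97) since 79·70 = 5530 ≡ 1, so λ ≡ 93.
  x = λ² - 11 - 90 = 8649 - 101 ≡ 12; y = λ·(11 - 12) - 4 ≡ 0. → (12, 0)
4P: (12, 0) + (90, 76). λ = (76 - 0)/(90 - 12) ≡ 76/78 mod 97. 78⁻¹ ≡ 51 (mod 97) since 78·51 = 3978 ≡ 1, so λ ≡ 93.
  x = λ² - 12 - 90 = 8649 - 102 ≡ 11; y = λ·(12 - 11) - 0 ≡ 93. → (11, 93)
5P: (11, 93) + (90, 76). λ = (76 - 93)/(90 - 11) ≡ 80/79 mod 97. 79⁻¹ ≡ 70 (mod 97) since 79·70 = 5530 ≡ 1, so λ ≡ 71.
  x = λ² - 11 - 90 = 5041 - 101 ≡ 90; y = λ·(11 - 90) - 93 ≡ 21. → (90, 21)
6P: (90, 21) + (90, 76): same x and y₁ ≡ -y₂, so the sum is O.
6P = O, so the order is 6.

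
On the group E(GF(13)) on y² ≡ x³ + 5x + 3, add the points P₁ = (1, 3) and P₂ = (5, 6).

(10, 0)

(1, 3) + (5, 6). λ = (6 - 3)/(5 - 1) ≡ 3/4 mod 13. 4⁻¹ ≡ 10 (mod 13), so λ ≡ 4.
  x = λ² - 1 - 5 = 16 - 6 ≡ 10; y = λ·(1 - 10) - 3 ≡ 0. → (10, 0)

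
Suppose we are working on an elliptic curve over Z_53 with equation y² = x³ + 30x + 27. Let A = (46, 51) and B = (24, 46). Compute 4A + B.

(50, 49)

First 4A:
Double-and-add on 4 = (100)₂. Start with A = (46, 51) for the leading 1-bit.
double: tangent at (46, 51): λ = (3·46² + 30)/(2·51) ≡ 18/49. 49⁻¹ ≡ 13 (mod 53), so λ ≡ 18·13 ≡ 22.
  x = λ² - 46 - 46 = 484 - 92 ≡ 21; y = λ·(46 - 21) - 51 ≡ 22. → (21, 22)
double: tangent at (21, 22): λ = (3·21² + 30)/(2·22) ≡ 28/44. 44⁻¹ ≡ 47 (mod 53), so λ ≡ 28·47 ≡ 44.
  x = λ² - 21 - 21 = 1936 - 42 ≡ 39; y = λ·(21 - 39) - 22 ≡ 34. → (39, 34)
4A = (39, 34).
Finally 4A + B:
(39, 34) + (24, 46). λ = (46 - 34)/(24 - 39) ≡ 12/38 mod 53. 38⁻¹ ≡ 7 (mod 53), so λ ≡ 31.
  x = λ² - 39 - 24 = 961 - 63 ≡ 50; y = λ·(39 - 50) - 34 ≡ 49. → (50, 49)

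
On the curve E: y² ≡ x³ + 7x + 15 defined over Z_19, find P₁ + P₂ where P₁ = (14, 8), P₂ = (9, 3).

(16, 9)

(14, 8) + (9, 3). λ = (3 - 8)/(9 - 14) ≡ 14/14 mod 19. 14⁻¹ ≡ 15 (mod 19) since 14·15 = 210 ≡ 1, so λ ≡ 1.
  x = λ² - 14 - 9 = 1 - 23 ≡ 16; y = λ·(14 - 16) - 8 ≡ 9. → (16, 9)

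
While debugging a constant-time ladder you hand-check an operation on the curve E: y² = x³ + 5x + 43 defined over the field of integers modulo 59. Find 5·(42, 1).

Write Q = (42, 1).
Double-and-add on 5 = (101)₂. Start with Q = (42, 1) for the leading 1-bit.
double: tangent at (42, 1): λ = (3·42² + 5)/(2·1) ≡ 46/2. 2⁻¹ ≡ 30 (mod 59) since 2·30 = 60 ≡ 1, so λ ≡ 46·30 ≡ 23.
  x = λ² - 42 - 42 = 529 - 84 ≡ 32; y = λ·(42 - 32) - 1 ≡ 52. → (32, 52)
double: tangent at (32, 52): λ = (3·32² + 5)/(2·52) ≡ 9/45. 45⁻¹ ≡ 21 (mod 59) since 45·21 = 945 ≡ 1, so λ ≡ 9·21 ≡ 12.
  x = λ² - 32 - 32 = 144 - 64 ≡ 21; y = λ·(32 - 21) - 52 ≡ 21. → (21, 21)
add Q: (21, 21) + (42, 1). λ = (1 - 21)/(42 - 21) ≡ 39/21 mod 59. 21⁻¹ ≡ 45 (mod 59), so λ ≡ 44.
  x = λ² - 21 - 42 = 1936 - 63 ≡ 44; y = λ·(21 - 44) - 21 ≡ 29. → (44, 29)

(44, 29)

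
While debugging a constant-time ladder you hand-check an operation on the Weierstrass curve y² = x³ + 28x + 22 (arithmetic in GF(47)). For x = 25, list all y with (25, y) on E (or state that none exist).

none

x³ + 28x + 22 = 16347 ≡ 38 (mod 47).
38 is a non-residue mod 47; no y exists.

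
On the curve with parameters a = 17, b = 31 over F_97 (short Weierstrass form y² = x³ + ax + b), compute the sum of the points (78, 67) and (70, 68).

(93, 44)

(78, 67) + (70, 68). λ = (68 - 67)/(70 - 78) ≡ 1/89 mod 97. 89⁻¹ ≡ 12 (mod 97) since 89·12 = 1068 ≡ 1, so λ ≡ 12.
  x = λ² - 78 - 70 = 144 - 148 ≡ 93; y = λ·(78 - 93) - 67 ≡ 44. → (93, 44)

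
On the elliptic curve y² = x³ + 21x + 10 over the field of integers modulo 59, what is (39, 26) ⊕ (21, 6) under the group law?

(39, 26) + (21, 6). λ = (6 - 26)/(21 - 39) ≡ 39/41 mod 59. 41⁻¹ ≡ 36 (mod 59), so λ ≡ 47.
  x = λ² - 39 - 21 = 2209 - 60 ≡ 25; y = λ·(39 - 25) - 26 ≡ 42. → (25, 42)

(25, 42)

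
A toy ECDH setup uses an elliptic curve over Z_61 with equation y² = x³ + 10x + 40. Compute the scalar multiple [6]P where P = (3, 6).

Repeated addition: build up to 6P.
2P: tangent at (3, 6): λ = (3·3² + 10)/(2·6) ≡ 37/12. 12⁻¹ ≡ 56 (mod 61), so λ ≡ 37·56 ≡ 59.
  x = λ² - 3 - 3 = 3481 - 6 ≡ 59; y = λ·(3 - 59) - 6 ≡ 45. → (59, 45)
3P: (59, 45) + (3, 6). λ = (6 - 45)/(3 - 59) ≡ 22/5 mod 61. 5⁻¹ ≡ 49 (mod 61), so λ ≡ 41.
  x = λ² - 59 - 3 = 1681 - 62 ≡ 33; y = λ·(59 - 33) - 45 ≡ 45. → (33, 45)
4P: (33, 45) + (3, 6). λ = (6 - 45)/(3 - 33) ≡ 22/31 mod 61. 31⁻¹ ≡ 2 (mod 61), so λ ≡ 44.
  x = λ² - 33 - 3 = 1936 - 36 ≡ 9; y = λ·(33 - 9) - 45 ≡ 35. → (9, 35)
5P: (9, 35) + (3, 6). λ = (6 - 35)/(3 - 9) ≡ 32/55 mod 61. 55⁻¹ ≡ 10 (mod 61), so λ ≡ 15.
  x = λ² - 9 - 3 = 225 - 12 ≡ 30; y = λ·(9 - 30) - 35 ≡ 16. → (30, 16)
6P: (30, 16) + (3, 6). λ = (6 - 16)/(3 - 30) ≡ 51/34 mod 61. 34⁻¹ ≡ 9 (mod 61), so λ ≡ 32.
  x = λ² - 30 - 3 = 1024 - 33 ≡ 15; y = λ·(30 - 15) - 16 ≡ 37. → (15, 37)

(15, 37)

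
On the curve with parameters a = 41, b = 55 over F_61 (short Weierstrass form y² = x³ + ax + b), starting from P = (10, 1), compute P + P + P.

Repeated addition: build up to 3P.
2P: tangent at (10, 1): λ = (3·10² + 41)/(2·1) ≡ 36/2. 2⁻¹ ≡ 31 (mod 61) since 2·31 = 62 ≡ 1, so λ ≡ 36·31 ≡ 18.
  x = λ² - 10 - 10 = 324 - 20 ≡ 60; y = λ·(10 - 60) - 1 ≡ 14. → (60, 14)
3P: (60, 14) + (10, 1). λ = (1 - 14)/(10 - 60) ≡ 48/11 mod 61. 11⁻¹ ≡ 50 (mod 61) since 11·50 = 550 ≡ 1, so λ ≡ 21.
  x = λ² - 60 - 10 = 441 - 70 ≡ 5; y = λ·(60 - 5) - 14 ≡ 43. → (5, 43)

(5, 43)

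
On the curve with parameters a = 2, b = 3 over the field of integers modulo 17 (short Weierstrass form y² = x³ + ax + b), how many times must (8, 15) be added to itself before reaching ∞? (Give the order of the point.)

2P: tangent at (8, 15): λ = (3·8² + 2)/(2·15) ≡ 7/13. 13⁻¹ ≡ 4 (mod 17), so λ ≡ 7·4 ≡ 11.
  x = λ² - 8 - 8 = 121 - 16 ≡ 3; y = λ·(8 - 3) - 15 ≡ 6. → (3, 6)
3P: (3, 6) + (8, 15). λ = (15 - 6)/(8 - 3) ≡ 9/5 mod 17. 5⁻¹ ≡ 7 (mod 17) since 5·7 = 35 ≡ 1, so λ ≡ 12.
  x = λ² - 3 - 8 = 144 - 11 ≡ 14; y = λ·(3 - 14) - 6 ≡ 15. → (14, 15)
4P: (14, 15) + (8, 15). λ = (15 - 15)/(8 - 14) ≡ 0/11 mod 17. 11⁻¹ ≡ 14 (mod 17) since 11·14 = 154 ≡ 1, so λ ≡ 0.
  x = λ² - 14 - 8 = 0 - 22 ≡ 12; y = λ·(14 - 12) - 15 ≡ 2. → (12, 2)
5P: (12, 2) + (8, 15). λ = (15 - 2)/(8 - 12) ≡ 13/13 mod 17. 13⁻¹ ≡ 4 (mod 17), so λ ≡ 1.
  x = λ² - 12 - 8 = 1 - 20 ≡ 15; y = λ·(12 - 15) - 2 ≡ 12. → (15, 12)
6P: (15, 12) + (8, 15). λ = (15 - 12)/(8 - 15) ≡ 3/10 mod 17. 10⁻¹ ≡ 12 (mod 17) since 10·12 = 120 ≡ 1, so λ ≡ 2.
  x = λ² - 15 - 8 = 4 - 23 ≡ 15; y = λ·(15 - 15) - 12 ≡ 5. → (15, 5)
7P: (15, 5) + (8, 15). λ = (15 - 5)/(8 - 15) ≡ 10/10 mod 17. 10⁻¹ ≡ 12 (mod 17), so λ ≡ 1.
  x = λ² - 15 - 8 = 1 - 23 ≡ 12; y = λ·(15 - 12) - 5 ≡ 15. → (12, 15)
8P: (12, 15) + (8, 15). λ = (15 - 15)/(8 - 12) ≡ 0/13 mod 17. 13⁻¹ ≡ 4 (mod 17) since 13·4 = 52 ≡ 1, so λ ≡ 0.
  x = λ² - 12 - 8 = 0 - 20 ≡ 14; y = λ·(12 - 14) - 15 ≡ 2. → (14, 2)
9P: (14, 2) + (8, 15). λ = (15 - 2)/(8 - 14) ≡ 13/11 mod 17. 11⁻¹ ≡ 14 (mod 17), so λ ≡ 12.
  x = λ² - 14 - 8 = 144 - 22 ≡ 3; y = λ·(14 - 3) - 2 ≡ 11. → (3, 11)
10P: (3, 11) + (8, 15). λ = (15 - 11)/(8 - 3) ≡ 4/5 mod 17. 5⁻¹ ≡ 7 (mod 17), so λ ≡ 11.
  x = λ² - 3 - 8 = 121 - 11 ≡ 8; y = λ·(3 - 8) - 11 ≡ 2. → (8, 2)
11P: (8, 2) + (8, 15): same x and y₁ ≡ -y₂, so the sum is ∞.
11P = ∞, so the order is 11.

11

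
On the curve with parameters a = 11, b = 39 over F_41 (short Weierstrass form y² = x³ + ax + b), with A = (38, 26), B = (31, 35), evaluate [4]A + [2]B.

(32, 20)

First 4A:
Double-and-add on 4 = (100)₂. Start with A = (38, 26) for the leading 1-bit.
double: tangent at (38, 26): λ = (3·38² + 11)/(2·26) ≡ 38/11. 11⁻¹ ≡ 15 (mod 41), so λ ≡ 38·15 ≡ 37.
  x = λ² - 38 - 38 = 1369 - 76 ≡ 22; y = λ·(38 - 22) - 26 ≡ 33. → (22, 33)
double: tangent at (22, 33): λ = (3·22² + 11)/(2·33) ≡ 28/25. 25⁻¹ ≡ 23 (mod 41), so λ ≡ 28·23 ≡ 29.
  x = λ² - 22 - 22 = 841 - 44 ≡ 18; y = λ·(22 - 18) - 33 ≡ 1. → (18, 1)
4A = (18, 1).
Next 2B:
Repeated addition: build up to 2B.
2B: tangent at (31, 35): λ = (3·31² + 11)/(2·35) ≡ 24/29. 29⁻¹ ≡ 17 (mod 41) since 29·17 = 493 ≡ 1, so λ ≡ 24·17 ≡ 39.
  x = λ² - 31 - 31 = 1521 - 62 ≡ 24; y = λ·(31 - 24) - 35 ≡ 33. → (24, 33)
2B = (24, 33).
Finally 4A + 2B:
(18, 1) + (24, 33). λ = (33 - 1)/(24 - 18) ≡ 32/6 mod 41. 6⁻¹ ≡ 7 (mod 41), so λ ≡ 19.
  x = λ² - 18 - 24 = 361 - 42 ≡ 32; y = λ·(18 - 32) - 1 ≡ 20. → (32, 20)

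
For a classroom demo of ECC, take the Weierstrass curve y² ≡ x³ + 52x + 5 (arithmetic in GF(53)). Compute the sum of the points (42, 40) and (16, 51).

(42, 40) + (16, 51). λ = (51 - 40)/(16 - 42) ≡ 11/27 mod 53. 27⁻¹ ≡ 2 (mod 53), so λ ≡ 22.
  x = λ² - 42 - 16 = 484 - 58 ≡ 2; y = λ·(42 - 2) - 40 ≡ 45. → (2, 45)

(2, 45)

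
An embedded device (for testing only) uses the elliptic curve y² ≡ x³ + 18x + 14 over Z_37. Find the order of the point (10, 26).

11

2P: tangent at (10, 26): λ = (3·10² + 18)/(2·26) ≡ 22/15. 15⁻¹ ≡ 5 (mod 37) since 15·5 = 75 ≡ 1, so λ ≡ 22·5 ≡ 36.
  x = λ² - 10 - 10 = 1296 - 20 ≡ 18; y = λ·(10 - 18) - 26 ≡ 19. → (18, 19)
3P: (18, 19) + (10, 26). λ = (26 - 19)/(10 - 18) ≡ 7/29 mod 37. 29⁻¹ ≡ 23 (mod 37), so λ ≡ 13.
  x = λ² - 18 - 10 = 169 - 28 ≡ 30; y = λ·(18 - 30) - 19 ≡ 10. → (30, 10)
4P: (30, 10) + (10, 26). λ = (26 - 10)/(10 - 30) ≡ 16/17 mod 37. 17⁻¹ ≡ 24 (mod 37) since 17·24 = 408 ≡ 1, so λ ≡ 14.
  x = λ² - 30 - 10 = 196 - 40 ≡ 8; y = λ·(30 - 8) - 10 ≡ 2. → (8, 2)
5P: (8, 2) + (10, 26). λ = (26 - 2)/(10 - 8) ≡ 24/2 mod 37. 2⁻¹ ≡ 19 (mod 37), so λ ≡ 12.
  x = λ² - 8 - 10 = 144 - 18 ≡ 15; y = λ·(8 - 15) - 2 ≡ 25. → (15, 25)
6P: (15, 25) + (10, 26). λ = (26 - 25)/(10 - 15) ≡ 1/32 mod 37. 32⁻¹ ≡ 22 (mod 37) since 32·22 = 704 ≡ 1, so λ ≡ 22.
  x = λ² - 15 - 10 = 484 - 25 ≡ 15; y = λ·(15 - 15) - 25 ≡ 12. → (15, 12)
7P: (15, 12) + (10, 26). λ = (26 - 12)/(10 - 15) ≡ 14/32 mod 37. 32⁻¹ ≡ 22 (mod 37), so λ ≡ 12.
  x = λ² - 15 - 10 = 144 - 25 ≡ 8; y = λ·(15 - 8) - 12 ≡ 35. → (8, 35)
8P: (8, 35) + (10, 26). λ = (26 - 35)/(10 - 8) ≡ 28/2 mod 37. 2⁻¹ ≡ 19 (mod 37) since 2·19 = 38 ≡ 1, so λ ≡ 14.
  x = λ² - 8 - 10 = 196 - 18 ≡ 30; y = λ·(8 - 30) - 35 ≡ 27. → (30, 27)
9P: (30, 27) + (10, 26). λ = (26 - 27)/(10 - 30) ≡ 36/17 mod 37. 17⁻¹ ≡ 24 (mod 37), so λ ≡ 13.
  x = λ² - 30 - 10 = 169 - 40 ≡ 18; y = λ·(30 - 18) - 27 ≡ 18. → (18, 18)
10P: (18, 18) + (10, 26). λ = (26 - 18)/(10 - 18) ≡ 8/29 mod 37. 29⁻¹ ≡ 23 (mod 37) since 29·23 = 667 ≡ 1, so λ ≡ 36.
  x = λ² - 18 - 10 = 1296 - 28 ≡ 10; y = λ·(18 - 10) - 18 ≡ 11. → (10, 11)
11P: (10, 11) + (10, 26): same x and y₁ ≡ -y₂, so the sum is O.
11P = O, so the order is 11.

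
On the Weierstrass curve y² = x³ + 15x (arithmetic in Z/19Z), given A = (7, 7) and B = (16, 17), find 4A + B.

(1, 4)

First 4A:
Repeated addition: build up to 4A.
2A: tangent at (7, 7): λ = (3·7² + 15)/(2·7) ≡ 10/14. 14⁻¹ ≡ 15 (mod 19), so λ ≡ 10·15 ≡ 17.
  x = λ² - 7 - 7 = 289 - 14 ≡ 9; y = λ·(7 - 9) - 7 ≡ 16. → (9, 16)
3A: (9, 16) + (7, 7). λ = (7 - 16)/(7 - 9) ≡ 10/17 mod 19. 17⁻¹ ≡ 9 (mod 19) since 17·9 = 153 ≡ 1, so λ ≡ 14.
  x = λ² - 9 - 7 = 196 - 16 ≡ 9; y = λ·(9 - 9) - 16 ≡ 3. → (9, 3)
4A: (9, 3) + (7, 7). λ = (7 - 3)/(7 - 9) ≡ 4/17 mod 19. 17⁻¹ ≡ 9 (mod 19) since 17·9 = 153 ≡ 1, so λ ≡ 17.
  x = λ² - 9 - 7 = 289 - 16 ≡ 7; y = λ·(9 - 7) - 3 ≡ 12. → (7, 12)
4A = (7, 12).
Finally 4A + B:
(7, 12) + (16, 17). λ = (17 - 12)/(16 - 7) ≡ 5/9 mod 19. 9⁻¹ ≡ 17 (mod 19), so λ ≡ 9.
  x = λ² - 7 - 16 = 81 - 23 ≡ 1; y = λ·(7 - 1) - 12 ≡ 4. → (1, 4)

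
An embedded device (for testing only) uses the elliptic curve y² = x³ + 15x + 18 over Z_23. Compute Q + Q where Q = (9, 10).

tangent at (9, 10): λ = (3·9² + 15)/(2·10) ≡ 5/20. 20⁻¹ ≡ 15 (mod 23), so λ ≡ 5·15 ≡ 6.
  x = λ² - 9 - 9 = 36 - 18 ≡ 18; y = λ·(9 - 18) - 10 ≡ 5. → (18, 5)

(18, 5)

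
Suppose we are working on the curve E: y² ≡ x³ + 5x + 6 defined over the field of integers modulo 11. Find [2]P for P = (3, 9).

(3, 2)

tangent at (3, 9): λ = (3·3² + 5)/(2·9) ≡ 10/7. 7⁻¹ ≡ 8 (mod 11), so λ ≡ 10·8 ≡ 3.
  x = λ² - 3 - 3 = 9 - 6 ≡ 3; y = λ·(3 - 3) - 9 ≡ 2. → (3, 2)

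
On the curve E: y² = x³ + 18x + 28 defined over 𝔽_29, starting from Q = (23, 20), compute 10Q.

(7, 2)

Double-and-add on 10 = (1010)₂. Start with Q = (23, 20) for the leading 1-bit.
double: tangent at (23, 20): λ = (3·23² + 18)/(2·20) ≡ 10/11. 11⁻¹ ≡ 8 (mod 29) since 11·8 = 88 ≡ 1, so λ ≡ 10·8 ≡ 22.
  x = λ² - 23 - 23 = 484 - 46 ≡ 3; y = λ·(23 - 3) - 20 ≡ 14. → (3, 14)
double: tangent at (3, 14): λ = (3·3² + 18)/(2·14) ≡ 16/28. 28⁻¹ ≡ 28 (mod 29), so λ ≡ 16·28 ≡ 13.
  x = λ² - 3 - 3 = 169 - 6 ≡ 18; y = λ·(3 - 18) - 14 ≡ 23. → (18, 23)
add Q: (18, 23) + (23, 20). λ = (20 - 23)/(23 - 18) ≡ 26/5 mod 29. 5⁻¹ ≡ 6 (mod 29) since 5·6 = 30 ≡ 1, so λ ≡ 11.
  x = λ² - 18 - 23 = 121 - 41 ≡ 22; y = λ·(18 - 22) - 23 ≡ 20. → (22, 20)
double: tangent at (22, 20): λ = (3·22² + 18)/(2·20) ≡ 20/11. 11⁻¹ ≡ 8 (mod 29), so λ ≡ 20·8 ≡ 15.
  x = λ² - 22 - 22 = 225 - 44 ≡ 7; y = λ·(22 - 7) - 20 ≡ 2. → (7, 2)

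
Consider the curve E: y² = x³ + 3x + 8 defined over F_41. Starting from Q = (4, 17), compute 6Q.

Double-and-add on 6 = (110)₂. Start with Q = (4, 17) for the leading 1-bit.
double: tangent at (4, 17): λ = (3·4² + 3)/(2·17) ≡ 10/34. 34⁻¹ ≡ 35 (mod 41) since 34·35 = 1190 ≡ 1, so λ ≡ 10·35 ≡ 22.
  x = λ² - 4 - 4 = 484 - 8 ≡ 25; y = λ·(4 - 25) - 17 ≡ 13. → (25, 13)
add Q: (25, 13) + (4, 17). λ = (17 - 13)/(4 - 25) ≡ 4/20 mod 41. 20⁻¹ ≡ 39 (mod 41), so λ ≡ 33.
  x = λ² - 25 - 4 = 1089 - 29 ≡ 35; y = λ·(25 - 35) - 13 ≡ 26. → (35, 26)
double: tangent at (35, 26): λ = (3·35² + 3)/(2·26) ≡ 29/11. 11⁻¹ ≡ 15 (mod 41), so λ ≡ 29·15 ≡ 25.
  x = λ² - 35 - 35 = 625 - 70 ≡ 22; y = λ·(35 - 22) - 26 ≡ 12. → (22, 12)

(22, 12)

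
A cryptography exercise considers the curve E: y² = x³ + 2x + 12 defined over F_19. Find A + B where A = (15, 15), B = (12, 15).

(15, 15) + (12, 15). λ = (15 - 15)/(12 - 15) ≡ 0/16 mod 19. 16⁻¹ ≡ 6 (mod 19), so λ ≡ 0.
  x = λ² - 15 - 12 = 0 - 27 ≡ 11; y = λ·(15 - 11) - 15 ≡ 4. → (11, 4)

(11, 4)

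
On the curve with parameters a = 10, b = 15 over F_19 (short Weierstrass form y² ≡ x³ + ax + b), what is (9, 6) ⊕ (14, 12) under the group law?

(9, 6) + (14, 12). λ = (12 - 6)/(14 - 9) ≡ 6/5 mod 19. 5⁻¹ ≡ 4 (mod 19), so λ ≡ 5.
  x = λ² - 9 - 14 = 25 - 23 ≡ 2; y = λ·(9 - 2) - 6 ≡ 10. → (2, 10)

(2, 10)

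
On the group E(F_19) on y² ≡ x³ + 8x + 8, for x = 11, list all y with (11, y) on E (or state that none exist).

x³ + 8x + 8 = 1427 ≡ 2 (mod 19).
2 is a non-residue mod 19; no y exists.

none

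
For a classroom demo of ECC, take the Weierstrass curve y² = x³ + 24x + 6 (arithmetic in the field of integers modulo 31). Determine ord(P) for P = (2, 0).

2P: (2, 0) + (2, 0): same x and y₁ ≡ -y₂, so the sum is the point at infinity.
2P = the point at infinity, so the order is 2.

2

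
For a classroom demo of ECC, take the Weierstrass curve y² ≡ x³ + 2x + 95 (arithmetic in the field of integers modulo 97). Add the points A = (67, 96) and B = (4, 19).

(67, 96) + (4, 19). λ = (19 - 96)/(4 - 67) ≡ 20/34 mod 97. 34⁻¹ ≡ 20 (mod 97), so λ ≡ 12.
  x = λ² - 67 - 4 = 144 - 71 ≡ 73; y = λ·(67 - 73) - 96 ≡ 26. → (73, 26)

(73, 26)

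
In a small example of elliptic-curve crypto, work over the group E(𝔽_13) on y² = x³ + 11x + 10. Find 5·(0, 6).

(2, 12)

Write G = (0, 6).
Repeated addition: build up to 5G.
2G: tangent at (0, 6): λ = (3·0² + 11)/(2·6) ≡ 11/12. 12⁻¹ ≡ 12 (mod 13) since 12·12 = 144 ≡ 1, so λ ≡ 11·12 ≡ 2.
  x = λ² - 0 - 0 = 4 - 0 ≡ 4; y = λ·(0 - 4) - 6 ≡ 12. → (4, 12)
3G: (4, 12) + (0, 6). λ = (6 - 12)/(0 - 4) ≡ 7/9 mod 13. 9⁻¹ ≡ 3 (mod 13), so λ ≡ 8.
  x = λ² - 4 - 0 = 64 - 4 ≡ 8; y = λ·(4 - 8) - 12 ≡ 8. → (8, 8)
4G: (8, 8) + (0, 6). λ = (6 - 8)/(0 - 8) ≡ 11/5 mod 13. 5⁻¹ ≡ 8 (mod 13) since 5·8 = 40 ≡ 1, so λ ≡ 10.
  x = λ² - 8 - 0 = 100 - 8 ≡ 1; y = λ·(8 - 1) - 8 ≡ 10. → (1, 10)
5G: (1, 10) + (0, 6). λ = (6 - 10)/(0 - 1) ≡ 9/12 mod 13. 12⁻¹ ≡ 12 (mod 13) since 12·12 = 144 ≡ 1, so λ ≡ 4.
  x = λ² - 1 - 0 = 16 - 1 ≡ 2; y = λ·(1 - 2) - 10 ≡ 12. → (2, 12)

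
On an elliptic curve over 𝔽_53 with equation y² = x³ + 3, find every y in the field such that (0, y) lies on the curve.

none

x³ + 0x + 3 = 3 ≡ 3 (mod 53).
3 is a non-residue mod 53; no y exists.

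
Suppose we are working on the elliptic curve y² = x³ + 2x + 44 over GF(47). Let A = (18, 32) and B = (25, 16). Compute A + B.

(38, 7)

(18, 32) + (25, 16). λ = (16 - 32)/(25 - 18) ≡ 31/7 mod 47. 7⁻¹ ≡ 27 (mod 47), so λ ≡ 38.
  x = λ² - 18 - 25 = 1444 - 43 ≡ 38; y = λ·(18 - 38) - 32 ≡ 7. → (38, 7)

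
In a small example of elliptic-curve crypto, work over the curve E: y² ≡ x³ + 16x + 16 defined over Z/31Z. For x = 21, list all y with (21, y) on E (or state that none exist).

none

x³ + 16x + 16 = 9613 ≡ 3 (mod 31).
3 is a non-residue mod 31; no y exists.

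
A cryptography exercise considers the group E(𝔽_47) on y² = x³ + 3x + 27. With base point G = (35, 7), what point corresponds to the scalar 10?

(15, 43)

Double-and-add on 10 = (1010)₂. Start with G = (35, 7) for the leading 1-bit.
double: tangent at (35, 7): λ = (3·35² + 3)/(2·7) ≡ 12/14. 14⁻¹ ≡ 37 (mod 47) since 14·37 = 518 ≡ 1, so λ ≡ 12·37 ≡ 21.
  x = λ² - 35 - 35 = 441 - 70 ≡ 42; y = λ·(35 - 42) - 7 ≡ 34. → (42, 34)
double: tangent at (42, 34): λ = (3·42² + 3)/(2·34) ≡ 31/21. 21⁻¹ ≡ 9 (mod 47) since 21·9 = 189 ≡ 1, so λ ≡ 31·9 ≡ 44.
  x = λ² - 42 - 42 = 1936 - 84 ≡ 19; y = λ·(42 - 19) - 34 ≡ 38. → (19, 38)
add G: (19, 38) + (35, 7). λ = (7 - 38)/(35 - 19) ≡ 16/16 mod 47. 16⁻¹ ≡ 3 (mod 47), so λ ≡ 1.
  x = λ² - 19 - 35 = 1 - 54 ≡ 41; y = λ·(19 - 41) - 38 ≡ 34. → (41, 34)
double: tangent at (41, 34): λ = (3·41² + 3)/(2·34) ≡ 17/21. 21⁻¹ ≡ 9 (mod 47) since 21·9 = 189 ≡ 1, so λ ≡ 17·9 ≡ 12.
  x = λ² - 41 - 41 = 144 - 82 ≡ 15; y = λ·(41 - 15) - 34 ≡ 43. → (15, 43)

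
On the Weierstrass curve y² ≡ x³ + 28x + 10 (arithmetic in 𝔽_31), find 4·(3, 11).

(20, 18)

Write G = (3, 11).
Repeated addition: build up to 4G.
2G: tangent at (3, 11): λ = (3·3² + 28)/(2·11) ≡ 24/22. 22⁻¹ ≡ 24 (mod 31), so λ ≡ 24·24 ≡ 18.
  x = λ² - 3 - 3 = 324 - 6 ≡ 8; y = λ·(3 - 8) - 11 ≡ 23. → (8, 23)
3G: (8, 23) + (3, 11). λ = (11 - 23)/(3 - 8) ≡ 19/26 mod 31. 26⁻¹ ≡ 6 (mod 31) since 26·6 = 156 ≡ 1, so λ ≡ 21.
  x = λ² - 8 - 3 = 441 - 11 ≡ 27; y = λ·(8 - 27) - 23 ≡ 12. → (27, 12)
4G: (27, 12) + (3, 11). λ = (11 - 12)/(3 - 27) ≡ 30/7 mod 31. 7⁻¹ ≡ 9 (mod 31) since 7·9 = 63 ≡ 1, so λ ≡ 22.
  x = λ² - 27 - 3 = 484 - 30 ≡ 20; y = λ·(27 - 20) - 12 ≡ 18. → (20, 18)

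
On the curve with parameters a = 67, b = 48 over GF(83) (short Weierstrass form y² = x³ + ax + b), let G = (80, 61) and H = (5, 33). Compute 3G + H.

(0, 31)

First 3G:
Repeated addition: build up to 3G.
2G: tangent at (80, 61): λ = (3·80² + 67)/(2·61) ≡ 11/39. 39⁻¹ ≡ 66 (mod 83) since 39·66 = 2574 ≡ 1, so λ ≡ 11·66 ≡ 62.
  x = λ² - 80 - 80 = 3844 - 160 ≡ 32; y = λ·(80 - 32) - 61 ≡ 10. → (32, 10)
3G: (32, 10) + (80, 61). λ = (61 - 10)/(80 - 32) ≡ 51/48 mod 83. 48⁻¹ ≡ 64 (mod 83) since 48·64 = 3072 ≡ 1, so λ ≡ 27.
  x = λ² - 32 - 80 = 729 - 112 ≡ 36; y = λ·(32 - 36) - 10 ≡ 48. → (36, 48)
3G = (36, 48).
Finally 3G + H:
(36, 48) + (5, 33). λ = (33 - 48)/(5 - 36) ≡ 68/52 mod 83. 52⁻¹ ≡ 8 (mod 83), so λ ≡ 46.
  x = λ² - 36 - 5 = 2116 - 41 ≡ 0; y = λ·(36 - 0) - 48 ≡ 31. → (0, 31)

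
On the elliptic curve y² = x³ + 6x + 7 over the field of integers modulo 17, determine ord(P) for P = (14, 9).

2P: tangent at (14, 9): λ = (3·14² + 6)/(2·9) ≡ 16/1. 1⁻¹ ≡ 1 (mod 17), so λ ≡ 16·1 ≡ 16.
  x = λ² - 14 - 14 = 256 - 28 ≡ 7; y = λ·(14 - 7) - 9 ≡ 1. → (7, 1)
3P: (7, 1) + (14, 9). λ = (9 - 1)/(14 - 7) ≡ 8/7 mod 17. 7⁻¹ ≡ 5 (mod 17), so λ ≡ 6.
  x = λ² - 7 - 14 = 36 - 21 ≡ 15; y = λ·(7 - 15) - 1 ≡ 2. → (15, 2)
4P: (15, 2) + (14, 9). λ = (9 - 2)/(14 - 15) ≡ 7/16 mod 17. 16⁻¹ ≡ 16 (mod 17) since 16·16 = 256 ≡ 1, so λ ≡ 10.
  x = λ² - 15 - 14 = 100 - 29 ≡ 3; y = λ·(15 - 3) - 2 ≡ 16. → (3, 16)
5P: (3, 16) + (14, 9). λ = (9 - 16)/(14 - 3) ≡ 10/11 mod 17. 11⁻¹ ≡ 14 (mod 17) since 11·14 = 154 ≡ 1, so λ ≡ 4.
  x = λ² - 3 - 14 = 16 - 17 ≡ 16; y = λ·(3 - 16) - 16 ≡ 0. → (16, 0)
6P: (16, 0) + (14, 9). λ = (9 - 0)/(14 - 16) ≡ 9/15 mod 17. 15⁻¹ ≡ 8 (mod 17) since 15·8 = 120 ≡ 1, so λ ≡ 4.
  x = λ² - 16 - 14 = 16 - 30 ≡ 3; y = λ·(16 - 3) - 0 ≡ 1. → (3, 1)
7P: (3, 1) + (14, 9). λ = (9 - 1)/(14 - 3) ≡ 8/11 mod 17. 11⁻¹ ≡ 14 (mod 17) since 11·14 = 154 ≡ 1, so λ ≡ 10.
  x = λ² - 3 - 14 = 100 - 17 ≡ 15; y = λ·(3 - 15) - 1 ≡ 15. → (15, 15)
8P: (15, 15) + (14, 9). λ = (9 - 15)/(14 - 15) ≡ 11/16 mod 17. 16⁻¹ ≡ 16 (mod 17), so λ ≡ 6.
  x = λ² - 15 - 14 = 36 - 29 ≡ 7; y = λ·(15 - 7) - 15 ≡ 16. → (7, 16)
9P: (7, 16) + (14, 9). λ = (9 - 16)/(14 - 7) ≡ 10/7 mod 17. 7⁻¹ ≡ 5 (mod 17), so λ ≡ 16.
  x = λ² - 7 - 14 = 256 - 21 ≡ 14; y = λ·(7 - 14) - 16 ≡ 8. → (14, 8)
10P: (14, 8) + (14, 9): same x and y₁ ≡ -y₂, so the sum is O.
10P = O, so the order is 10.

10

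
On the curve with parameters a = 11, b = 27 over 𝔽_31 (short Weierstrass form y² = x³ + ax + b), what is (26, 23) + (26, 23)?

tangent at (26, 23): λ = (3·26² + 11)/(2·23) ≡ 24/15. 15⁻¹ ≡ 29 (mod 31), so λ ≡ 24·29 ≡ 14.
  x = λ² - 26 - 26 = 196 - 52 ≡ 20; y = λ·(26 - 20) - 23 ≡ 30. → (20, 30)

(20, 30)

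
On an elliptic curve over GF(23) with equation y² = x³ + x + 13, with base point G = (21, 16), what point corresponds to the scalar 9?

Double-and-add on 9 = (1001)₂. Start with G = (21, 16) for the leading 1-bit.
double: tangent at (21, 16): λ = (3·21² + 1)/(2·16) ≡ 13/9. 9⁻¹ ≡ 18 (mod 23) since 9·18 = 162 ≡ 1, so λ ≡ 13·18 ≡ 4.
  x = λ² - 21 - 21 = 16 - 42 ≡ 20; y = λ·(21 - 20) - 16 ≡ 11. → (20, 11)
double: tangent at (20, 11): λ = (3·20² + 1)/(2·11) ≡ 5/22. 22⁻¹ ≡ 22 (mod 23) since 22·22 = 484 ≡ 1, so λ ≡ 5·22 ≡ 18.
  x = λ² - 20 - 20 = 324 - 40 ≡ 8; y = λ·(20 - 8) - 11 ≡ 21. → (8, 21)
double: tangent at (8, 21): λ = (3·8² + 1)/(2·21) ≡ 9/19. 19⁻¹ ≡ 17 (mod 23), so λ ≡ 9·17 ≡ 15.
  x = λ² - 8 - 8 = 225 - 16 ≡ 2; y = λ·(8 - 2) - 21 ≡ 0. → (2, 0)
add G: (2, 0) + (21, 16). λ = (16 - 0)/(21 - 2) ≡ 16/19 mod 23. 19⁻¹ ≡ 17 (mod 23) since 19·17 = 323 ≡ 1, so λ ≡ 19.
  x = λ² - 2 - 21 = 361 - 23 ≡ 16; y = λ·(2 - 16) - 0 ≡ 10. → (16, 10)

(16, 10)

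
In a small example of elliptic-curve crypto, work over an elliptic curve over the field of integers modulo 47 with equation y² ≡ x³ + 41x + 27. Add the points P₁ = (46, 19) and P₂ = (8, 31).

(0, 11)

(46, 19) + (8, 31). λ = (31 - 19)/(8 - 46) ≡ 12/9 mod 47. 9⁻¹ ≡ 21 (mod 47), so λ ≡ 17.
  x = λ² - 46 - 8 = 289 - 54 ≡ 0; y = λ·(46 - 0) - 19 ≡ 11. → (0, 11)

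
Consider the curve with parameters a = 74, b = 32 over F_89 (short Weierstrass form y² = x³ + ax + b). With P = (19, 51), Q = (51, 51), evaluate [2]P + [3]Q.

First 2P:
Repeated addition: build up to 2P.
2P: tangent at (19, 51): λ = (3·19² + 74)/(2·51) ≡ 0/13. 13⁻¹ ≡ 48 (mod 89), so λ ≡ 0·48 ≡ 0.
  x = λ² - 19 - 19 = 0 - 38 ≡ 51; y = λ·(19 - 51) - 51 ≡ 38. → (51, 38)
2P = (51, 38).
Next 3Q:
Repeated addition: build up to 3Q.
2Q: tangent at (51, 51): λ = (3·51² + 74)/(2·51) ≡ 45/13. 13⁻¹ ≡ 48 (mod 89) since 13·48 = 624 ≡ 1, so λ ≡ 45·48 ≡ 24.
  x = λ² - 51 - 51 = 576 - 102 ≡ 29; y = λ·(51 - 29) - 51 ≡ 32. → (29, 32)
3Q: (29, 32) + (51, 51). λ = (51 - 32)/(51 - 29) ≡ 19/22 mod 89. 22⁻¹ ≡ 85 (mod 89), so λ ≡ 13.
  x = λ² - 29 - 51 = 169 - 80 ≡ 0; y = λ·(29 - 0) - 32 ≡ 78. → (0, 78)
3Q = (0, 78).
Finally 2P + 3Q:
(51, 38) + (0, 78). λ = (78 - 38)/(0 - 51) ≡ 40/38 mod 89. 38⁻¹ ≡ 82 (mod 89), so λ ≡ 76.
  x = λ² - 51 - 0 = 5776 - 51 ≡ 29; y = λ·(51 - 29) - 38 ≡ 32. → (29, 32)

(29, 32)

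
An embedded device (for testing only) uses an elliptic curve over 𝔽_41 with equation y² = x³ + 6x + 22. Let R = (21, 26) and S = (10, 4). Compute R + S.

(14, 29)

(21, 26) + (10, 4). λ = (4 - 26)/(10 - 21) ≡ 19/30 mod 41. 30⁻¹ ≡ 26 (mod 41), so λ ≡ 2.
  x = λ² - 21 - 10 = 4 - 31 ≡ 14; y = λ·(21 - 14) - 26 ≡ 29. → (14, 29)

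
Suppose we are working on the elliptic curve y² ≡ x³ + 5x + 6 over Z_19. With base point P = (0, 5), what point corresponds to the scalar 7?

(8, 8)

Double-and-add on 7 = (111)₂. Start with P = (0, 5) for the leading 1-bit.
double: tangent at (0, 5): λ = (3·0² + 5)/(2·5) ≡ 5/10. 10⁻¹ ≡ 2 (mod 19) since 10·2 = 20 ≡ 1, so λ ≡ 5·2 ≡ 10.
  x = λ² - 0 - 0 = 100 - 0 ≡ 5; y = λ·(0 - 5) - 5 ≡ 2. → (5, 2)
add P: (5, 2) + (0, 5). λ = (5 - 2)/(0 - 5) ≡ 3/14 mod 19. 14⁻¹ ≡ 15 (mod 19), so λ ≡ 7.
  x = λ² - 5 - 0 = 49 - 5 ≡ 6; y = λ·(5 - 6) - 2 ≡ 10. → (6, 10)
double: tangent at (6, 10): λ = (3·6² + 5)/(2·10) ≡ 18/1. 1⁻¹ ≡ 1 (mod 19) since 1·1 = 1 ≡ 1, so λ ≡ 18·1 ≡ 18.
  x = λ² - 6 - 6 = 324 - 12 ≡ 8; y = λ·(6 - 8) - 10 ≡ 11. → (8, 11)
add P: (8, 11) + (0, 5). λ = (5 - 11)/(0 - 8) ≡ 13/11 mod 19. 11⁻¹ ≡ 7 (mod 19), so λ ≡ 15.
  x = λ² - 8 - 0 = 225 - 8 ≡ 8; y = λ·(8 - 8) - 11 ≡ 8. → (8, 8)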